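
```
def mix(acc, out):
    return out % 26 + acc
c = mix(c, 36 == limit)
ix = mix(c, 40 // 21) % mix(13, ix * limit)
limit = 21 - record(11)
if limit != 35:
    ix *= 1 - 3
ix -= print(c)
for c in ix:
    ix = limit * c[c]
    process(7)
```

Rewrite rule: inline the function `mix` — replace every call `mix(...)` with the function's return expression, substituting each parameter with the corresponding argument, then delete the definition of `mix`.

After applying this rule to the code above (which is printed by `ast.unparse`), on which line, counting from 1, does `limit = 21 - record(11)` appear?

3

Transformed code:
c = (36 == limit) % 26 + c
ix = (40 // 21 % 26 + c) % (ix * limit % 26 + 13)
limit = 21 - record(11)
if limit != 35:
    ix *= 1 - 3
ix -= print(c)
for c in ix:
    ix = limit * c[c]
    process(7)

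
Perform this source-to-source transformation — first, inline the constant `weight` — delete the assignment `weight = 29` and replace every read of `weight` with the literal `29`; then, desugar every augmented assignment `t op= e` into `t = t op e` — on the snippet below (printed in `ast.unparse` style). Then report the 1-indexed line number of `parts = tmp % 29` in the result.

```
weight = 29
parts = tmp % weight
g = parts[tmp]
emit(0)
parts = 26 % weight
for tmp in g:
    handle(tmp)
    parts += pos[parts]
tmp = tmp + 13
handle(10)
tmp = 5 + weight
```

Transformed code:
parts = tmp % 29
g = parts[tmp]
emit(0)
parts = 26 % 29
for tmp in g:
    handle(tmp)
    parts = parts + pos[parts]
tmp = tmp + 13
handle(10)
tmp = 5 + 29

1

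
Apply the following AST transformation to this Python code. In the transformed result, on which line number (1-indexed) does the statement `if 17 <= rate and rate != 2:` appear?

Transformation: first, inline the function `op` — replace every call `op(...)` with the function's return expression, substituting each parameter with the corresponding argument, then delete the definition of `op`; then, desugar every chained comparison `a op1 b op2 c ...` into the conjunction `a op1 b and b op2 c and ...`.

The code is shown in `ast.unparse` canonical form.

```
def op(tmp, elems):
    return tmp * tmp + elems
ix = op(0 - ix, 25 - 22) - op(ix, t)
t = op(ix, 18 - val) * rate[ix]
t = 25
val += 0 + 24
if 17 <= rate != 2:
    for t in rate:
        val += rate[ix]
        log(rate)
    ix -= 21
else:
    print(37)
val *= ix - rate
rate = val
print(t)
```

Transformed code:
ix = (0 - ix) * (0 - ix) + (25 - 22) - (ix * ix + t)
t = (ix * ix + (18 - val)) * rate[ix]
t = 25
val += 0 + 24
if 17 <= rate and rate != 2:
    for t in rate:
        val += rate[ix]
        log(rate)
    ix -= 21
else:
    print(37)
val *= ix - rate
rate = val
print(t)

5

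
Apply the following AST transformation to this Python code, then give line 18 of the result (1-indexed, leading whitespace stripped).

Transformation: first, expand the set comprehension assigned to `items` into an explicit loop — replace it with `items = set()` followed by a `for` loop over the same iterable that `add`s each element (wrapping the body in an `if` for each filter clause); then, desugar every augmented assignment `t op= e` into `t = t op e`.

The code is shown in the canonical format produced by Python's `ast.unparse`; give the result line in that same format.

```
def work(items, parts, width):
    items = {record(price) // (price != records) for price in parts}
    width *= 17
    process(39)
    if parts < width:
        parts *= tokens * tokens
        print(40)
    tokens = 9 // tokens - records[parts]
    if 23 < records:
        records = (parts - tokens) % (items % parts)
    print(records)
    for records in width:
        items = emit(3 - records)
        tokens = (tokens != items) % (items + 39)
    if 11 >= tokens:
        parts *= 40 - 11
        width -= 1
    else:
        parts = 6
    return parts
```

Transformed code:
def work(items, parts, width):
    items = set()
    for price in parts:
        items.add(record(price) // (price != records))
    width = width * 17
    process(39)
    if parts < width:
        parts = parts * (tokens * tokens)
        print(40)
    tokens = 9 // tokens - records[parts]
    if 23 < records:
        records = (parts - tokens) % (items % parts)
    print(records)
    for records in width:
        items = emit(3 - records)
        tokens = (tokens != items) % (items + 39)
    if 11 >= tokens:
        parts = parts * (40 - 11)
        width = width - 1
    else:
        parts = 6
    return parts

parts = parts * (40 - 11)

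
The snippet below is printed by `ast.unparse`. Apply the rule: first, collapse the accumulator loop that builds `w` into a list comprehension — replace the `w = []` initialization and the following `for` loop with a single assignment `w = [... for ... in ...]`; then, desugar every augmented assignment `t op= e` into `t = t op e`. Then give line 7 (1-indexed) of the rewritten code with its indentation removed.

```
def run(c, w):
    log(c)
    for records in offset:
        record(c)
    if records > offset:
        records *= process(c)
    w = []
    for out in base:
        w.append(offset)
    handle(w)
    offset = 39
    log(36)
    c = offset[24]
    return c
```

Transformed code:
def run(c, w):
    log(c)
    for records in offset:
        record(c)
    if records > offset:
        records = records * process(c)
    w = [offset for out in base]
    handle(w)
    offset = 39
    log(36)
    c = offset[24]
    return c

w = [offset for out in base]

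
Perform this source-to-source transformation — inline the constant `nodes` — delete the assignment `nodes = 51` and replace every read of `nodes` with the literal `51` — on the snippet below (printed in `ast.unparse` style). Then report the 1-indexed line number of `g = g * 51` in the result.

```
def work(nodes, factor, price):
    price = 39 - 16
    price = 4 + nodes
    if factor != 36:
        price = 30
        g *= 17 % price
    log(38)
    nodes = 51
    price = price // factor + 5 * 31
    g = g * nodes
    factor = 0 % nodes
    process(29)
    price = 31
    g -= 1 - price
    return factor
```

9

Transformed code:
def work(nodes, factor, price):
    price = 39 - 16
    price = 4 + 51
    if factor != 36:
        price = 30
        g *= 17 % price
    log(38)
    price = price // factor + 5 * 31
    g = g * 51
    factor = 0 % 51
    process(29)
    price = 31
    g -= 1 - price
    return factor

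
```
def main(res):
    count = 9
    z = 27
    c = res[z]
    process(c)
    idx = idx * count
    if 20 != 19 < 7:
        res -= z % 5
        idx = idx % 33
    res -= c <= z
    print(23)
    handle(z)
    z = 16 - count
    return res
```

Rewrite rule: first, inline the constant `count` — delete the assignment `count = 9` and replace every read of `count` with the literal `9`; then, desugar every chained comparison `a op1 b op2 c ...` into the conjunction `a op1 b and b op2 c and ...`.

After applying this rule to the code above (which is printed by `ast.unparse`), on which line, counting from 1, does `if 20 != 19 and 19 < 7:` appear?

6

Transformed code:
def main(res):
    z = 27
    c = res[z]
    process(c)
    idx = idx * 9
    if 20 != 19 and 19 < 7:
        res -= z % 5
        idx = idx % 33
    res -= c <= z
    print(23)
    handle(z)
    z = 16 - 9
    return res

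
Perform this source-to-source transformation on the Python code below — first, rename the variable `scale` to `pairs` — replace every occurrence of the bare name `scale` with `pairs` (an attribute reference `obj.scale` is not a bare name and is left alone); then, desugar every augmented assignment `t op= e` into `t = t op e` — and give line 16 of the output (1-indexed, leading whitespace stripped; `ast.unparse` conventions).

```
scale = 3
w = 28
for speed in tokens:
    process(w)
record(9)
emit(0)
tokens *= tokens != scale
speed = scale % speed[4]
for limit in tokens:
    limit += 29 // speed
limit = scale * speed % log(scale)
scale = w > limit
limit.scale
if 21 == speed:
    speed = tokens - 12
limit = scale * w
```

Transformed code:
pairs = 3
w = 28
for speed in tokens:
    process(w)
record(9)
emit(0)
tokens = tokens * (tokens != pairs)
speed = pairs % speed[4]
for limit in tokens:
    limit = limit + 29 // speed
limit = pairs * speed % log(pairs)
pairs = w > limit
limit.scale
if 21 == speed:
    speed = tokens - 12
limit = pairs * w

limit = pairs * w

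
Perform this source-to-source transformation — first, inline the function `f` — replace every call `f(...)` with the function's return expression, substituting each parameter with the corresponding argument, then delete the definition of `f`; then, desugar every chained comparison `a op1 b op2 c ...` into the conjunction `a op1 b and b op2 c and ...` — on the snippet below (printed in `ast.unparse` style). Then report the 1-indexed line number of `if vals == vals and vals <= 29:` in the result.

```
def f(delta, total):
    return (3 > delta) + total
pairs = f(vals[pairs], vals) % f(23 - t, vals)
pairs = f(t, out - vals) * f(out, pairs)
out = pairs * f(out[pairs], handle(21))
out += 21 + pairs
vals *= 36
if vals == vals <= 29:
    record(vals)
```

6

Transformed code:
pairs = ((3 > vals[pairs]) + vals) % ((3 > 23 - t) + vals)
pairs = ((3 > t) + (out - vals)) * ((3 > out) + pairs)
out = pairs * ((3 > out[pairs]) + handle(21))
out += 21 + pairs
vals *= 36
if vals == vals and vals <= 29:
    record(vals)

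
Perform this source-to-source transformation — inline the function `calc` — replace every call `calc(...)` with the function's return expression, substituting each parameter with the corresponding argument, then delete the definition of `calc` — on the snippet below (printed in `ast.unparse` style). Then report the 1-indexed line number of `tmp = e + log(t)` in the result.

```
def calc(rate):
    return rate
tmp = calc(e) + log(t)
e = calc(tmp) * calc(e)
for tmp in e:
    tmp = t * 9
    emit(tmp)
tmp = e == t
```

Transformed code:
tmp = e + log(t)
e = tmp * e
for tmp in e:
    tmp = t * 9
    emit(tmp)
tmp = e == t

1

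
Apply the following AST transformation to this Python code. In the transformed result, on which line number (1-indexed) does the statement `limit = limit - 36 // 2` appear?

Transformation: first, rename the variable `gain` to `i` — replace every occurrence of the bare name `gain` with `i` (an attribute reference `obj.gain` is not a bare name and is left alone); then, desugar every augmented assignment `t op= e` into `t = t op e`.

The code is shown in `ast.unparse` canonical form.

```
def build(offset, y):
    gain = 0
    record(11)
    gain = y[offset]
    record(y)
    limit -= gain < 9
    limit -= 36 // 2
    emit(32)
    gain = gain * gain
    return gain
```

Transformed code:
def build(offset, y):
    i = 0
    record(11)
    i = y[offset]
    record(y)
    limit = limit - (i < 9)
    limit = limit - 36 // 2
    emit(32)
    i = i * i
    return i

7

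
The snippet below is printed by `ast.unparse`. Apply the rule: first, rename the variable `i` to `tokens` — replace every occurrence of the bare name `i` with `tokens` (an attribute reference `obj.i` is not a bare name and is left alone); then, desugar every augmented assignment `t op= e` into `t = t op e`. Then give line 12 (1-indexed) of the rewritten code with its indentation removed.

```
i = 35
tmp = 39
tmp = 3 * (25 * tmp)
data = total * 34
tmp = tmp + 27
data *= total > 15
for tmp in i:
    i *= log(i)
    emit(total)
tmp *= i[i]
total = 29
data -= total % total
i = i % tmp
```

data = data - total % total

Transformed code:
tokens = 35
tmp = 39
tmp = 3 * (25 * tmp)
data = total * 34
tmp = tmp + 27
data = data * (total > 15)
for tmp in tokens:
    tokens = tokens * log(tokens)
    emit(total)
tmp = tmp * tokens[tokens]
total = 29
data = data - total % total
tokens = tokens % tmp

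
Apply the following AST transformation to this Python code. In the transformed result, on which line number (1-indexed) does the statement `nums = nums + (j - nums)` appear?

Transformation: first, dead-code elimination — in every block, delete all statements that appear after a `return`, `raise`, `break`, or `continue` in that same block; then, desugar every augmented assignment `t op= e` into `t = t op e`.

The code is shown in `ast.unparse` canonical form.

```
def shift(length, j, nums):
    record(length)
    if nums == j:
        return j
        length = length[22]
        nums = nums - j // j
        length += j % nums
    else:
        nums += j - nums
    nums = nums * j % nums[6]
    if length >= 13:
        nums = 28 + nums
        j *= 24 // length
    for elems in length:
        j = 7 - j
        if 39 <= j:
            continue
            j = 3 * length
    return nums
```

6

Transformed code:
def shift(length, j, nums):
    record(length)
    if nums == j:
        return j
    else:
        nums = nums + (j - nums)
    nums = nums * j % nums[6]
    if length >= 13:
        nums = 28 + nums
        j = j * (24 // length)
    for elems in length:
        j = 7 - j
        if 39 <= j:
            continue
    return nums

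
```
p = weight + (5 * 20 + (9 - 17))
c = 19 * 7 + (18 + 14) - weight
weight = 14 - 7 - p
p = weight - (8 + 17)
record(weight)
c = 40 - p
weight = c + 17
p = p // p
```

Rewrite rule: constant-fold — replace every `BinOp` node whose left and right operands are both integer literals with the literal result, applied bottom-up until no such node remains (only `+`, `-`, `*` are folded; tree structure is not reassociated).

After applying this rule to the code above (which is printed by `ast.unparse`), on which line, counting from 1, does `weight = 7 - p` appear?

3

Transformed code:
p = weight + 92
c = 165 - weight
weight = 7 - p
p = weight - 25
record(weight)
c = 40 - p
weight = c + 17
p = p // p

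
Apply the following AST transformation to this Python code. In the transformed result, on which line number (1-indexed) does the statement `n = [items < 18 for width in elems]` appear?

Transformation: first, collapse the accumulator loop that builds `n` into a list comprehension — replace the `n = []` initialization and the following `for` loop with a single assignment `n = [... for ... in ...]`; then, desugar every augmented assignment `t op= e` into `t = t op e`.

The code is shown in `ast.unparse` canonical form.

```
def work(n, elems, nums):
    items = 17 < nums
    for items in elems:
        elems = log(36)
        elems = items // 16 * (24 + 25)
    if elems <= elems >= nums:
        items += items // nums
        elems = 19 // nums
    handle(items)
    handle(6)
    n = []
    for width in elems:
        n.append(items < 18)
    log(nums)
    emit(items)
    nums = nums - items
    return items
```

Transformed code:
def work(n, elems, nums):
    items = 17 < nums
    for items in elems:
        elems = log(36)
        elems = items // 16 * (24 + 25)
    if elems <= elems >= nums:
        items = items + items // nums
        elems = 19 // nums
    handle(items)
    handle(6)
    n = [items < 18 for width in elems]
    log(nums)
    emit(items)
    nums = nums - items
    return items

11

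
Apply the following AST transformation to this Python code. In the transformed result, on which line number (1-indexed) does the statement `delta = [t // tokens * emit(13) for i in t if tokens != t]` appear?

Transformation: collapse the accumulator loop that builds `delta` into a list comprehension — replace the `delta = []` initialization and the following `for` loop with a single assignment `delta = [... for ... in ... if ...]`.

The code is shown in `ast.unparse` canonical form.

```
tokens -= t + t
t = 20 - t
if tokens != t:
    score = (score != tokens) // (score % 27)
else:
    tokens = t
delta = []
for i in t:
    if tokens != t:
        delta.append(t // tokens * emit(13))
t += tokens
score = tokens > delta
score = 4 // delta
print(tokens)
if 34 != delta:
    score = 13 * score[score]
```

Transformed code:
tokens -= t + t
t = 20 - t
if tokens != t:
    score = (score != tokens) // (score % 27)
else:
    tokens = t
delta = [t // tokens * emit(13) for i in t if tokens != t]
t += tokens
score = tokens > delta
score = 4 // delta
print(tokens)
if 34 != delta:
    score = 13 * score[score]

7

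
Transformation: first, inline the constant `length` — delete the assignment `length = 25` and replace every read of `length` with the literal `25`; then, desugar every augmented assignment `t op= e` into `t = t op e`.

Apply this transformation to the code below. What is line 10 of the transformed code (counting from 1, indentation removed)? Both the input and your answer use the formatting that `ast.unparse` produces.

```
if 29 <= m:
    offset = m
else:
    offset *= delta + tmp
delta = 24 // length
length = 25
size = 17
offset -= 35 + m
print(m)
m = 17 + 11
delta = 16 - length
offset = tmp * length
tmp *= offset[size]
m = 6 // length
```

Transformed code:
if 29 <= m:
    offset = m
else:
    offset = offset * (delta + tmp)
delta = 24 // 25
size = 17
offset = offset - (35 + m)
print(m)
m = 17 + 11
delta = 16 - 25
offset = tmp * 25
tmp = tmp * offset[size]
m = 6 // 25

delta = 16 - 25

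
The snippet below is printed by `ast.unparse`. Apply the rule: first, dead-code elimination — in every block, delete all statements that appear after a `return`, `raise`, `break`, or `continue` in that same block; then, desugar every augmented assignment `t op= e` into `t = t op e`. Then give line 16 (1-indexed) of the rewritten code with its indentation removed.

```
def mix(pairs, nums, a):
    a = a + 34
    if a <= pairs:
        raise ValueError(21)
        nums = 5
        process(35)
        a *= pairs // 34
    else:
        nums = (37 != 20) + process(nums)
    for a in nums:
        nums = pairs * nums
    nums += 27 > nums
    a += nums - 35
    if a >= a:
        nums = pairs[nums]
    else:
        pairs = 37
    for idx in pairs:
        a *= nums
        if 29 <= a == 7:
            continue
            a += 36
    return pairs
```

Transformed code:
def mix(pairs, nums, a):
    a = a + 34
    if a <= pairs:
        raise ValueError(21)
    else:
        nums = (37 != 20) + process(nums)
    for a in nums:
        nums = pairs * nums
    nums = nums + (27 > nums)
    a = a + (nums - 35)
    if a >= a:
        nums = pairs[nums]
    else:
        pairs = 37
    for idx in pairs:
        a = a * nums
        if 29 <= a == 7:
            continue
    return pairs

a = a * nums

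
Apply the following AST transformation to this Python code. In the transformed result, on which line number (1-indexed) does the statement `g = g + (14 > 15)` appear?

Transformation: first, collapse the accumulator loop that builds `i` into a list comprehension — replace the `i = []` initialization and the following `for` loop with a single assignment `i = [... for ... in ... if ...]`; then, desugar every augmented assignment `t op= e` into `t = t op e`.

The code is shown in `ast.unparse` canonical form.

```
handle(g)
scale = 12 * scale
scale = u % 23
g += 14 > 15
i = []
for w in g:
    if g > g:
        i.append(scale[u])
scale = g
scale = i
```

4

Transformed code:
handle(g)
scale = 12 * scale
scale = u % 23
g = g + (14 > 15)
i = [scale[u] for w in g if g > g]
scale = g
scale = i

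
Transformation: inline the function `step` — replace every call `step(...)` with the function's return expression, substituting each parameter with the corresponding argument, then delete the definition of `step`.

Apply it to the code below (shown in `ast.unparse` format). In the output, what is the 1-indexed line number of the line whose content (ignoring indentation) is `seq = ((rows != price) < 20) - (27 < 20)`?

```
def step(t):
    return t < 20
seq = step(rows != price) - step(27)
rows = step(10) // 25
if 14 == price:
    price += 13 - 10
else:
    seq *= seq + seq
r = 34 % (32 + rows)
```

1

Transformed code:
seq = ((rows != price) < 20) - (27 < 20)
rows = (10 < 20) // 25
if 14 == price:
    price += 13 - 10
else:
    seq *= seq + seq
r = 34 % (32 + rows)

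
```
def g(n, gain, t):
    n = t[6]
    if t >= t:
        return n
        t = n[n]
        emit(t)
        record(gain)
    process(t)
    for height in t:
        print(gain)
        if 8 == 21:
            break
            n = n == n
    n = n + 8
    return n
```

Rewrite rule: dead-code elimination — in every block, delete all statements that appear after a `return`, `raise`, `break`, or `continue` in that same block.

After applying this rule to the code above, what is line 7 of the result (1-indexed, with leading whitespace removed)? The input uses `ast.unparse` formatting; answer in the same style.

print(gain)

Transformed code:
def g(n, gain, t):
    n = t[6]
    if t >= t:
        return n
    process(t)
    for height in t:
        print(gain)
        if 8 == 21:
            break
    n = n + 8
    return n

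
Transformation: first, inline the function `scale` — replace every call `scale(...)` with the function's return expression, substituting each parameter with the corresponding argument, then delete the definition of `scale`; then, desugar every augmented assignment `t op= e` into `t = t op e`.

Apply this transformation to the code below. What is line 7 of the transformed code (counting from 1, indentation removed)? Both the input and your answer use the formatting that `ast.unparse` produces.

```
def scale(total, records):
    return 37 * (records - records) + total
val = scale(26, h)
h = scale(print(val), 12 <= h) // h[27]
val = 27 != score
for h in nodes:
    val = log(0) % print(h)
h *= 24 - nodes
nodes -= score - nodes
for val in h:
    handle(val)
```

nodes = nodes - (score - nodes)

Transformed code:
val = 37 * (h - h) + 26
h = (37 * ((12 <= h) - (12 <= h)) + print(val)) // h[27]
val = 27 != score
for h in nodes:
    val = log(0) % print(h)
h = h * (24 - nodes)
nodes = nodes - (score - nodes)
for val in h:
    handle(val)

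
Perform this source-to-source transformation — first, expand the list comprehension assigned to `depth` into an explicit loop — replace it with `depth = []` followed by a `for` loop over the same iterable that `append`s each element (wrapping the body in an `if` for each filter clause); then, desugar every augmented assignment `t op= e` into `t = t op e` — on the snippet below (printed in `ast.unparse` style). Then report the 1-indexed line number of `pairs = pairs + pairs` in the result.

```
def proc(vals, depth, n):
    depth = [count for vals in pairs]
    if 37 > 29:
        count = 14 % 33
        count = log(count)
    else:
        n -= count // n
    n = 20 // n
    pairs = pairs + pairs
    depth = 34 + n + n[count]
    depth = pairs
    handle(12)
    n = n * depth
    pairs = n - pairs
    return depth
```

Transformed code:
def proc(vals, depth, n):
    depth = []
    for vals in pairs:
        depth.append(count)
    if 37 > 29:
        count = 14 % 33
        count = log(count)
    else:
        n = n - count // n
    n = 20 // n
    pairs = pairs + pairs
    depth = 34 + n + n[count]
    depth = pairs
    handle(12)
    n = n * depth
    pairs = n - pairs
    return depth

11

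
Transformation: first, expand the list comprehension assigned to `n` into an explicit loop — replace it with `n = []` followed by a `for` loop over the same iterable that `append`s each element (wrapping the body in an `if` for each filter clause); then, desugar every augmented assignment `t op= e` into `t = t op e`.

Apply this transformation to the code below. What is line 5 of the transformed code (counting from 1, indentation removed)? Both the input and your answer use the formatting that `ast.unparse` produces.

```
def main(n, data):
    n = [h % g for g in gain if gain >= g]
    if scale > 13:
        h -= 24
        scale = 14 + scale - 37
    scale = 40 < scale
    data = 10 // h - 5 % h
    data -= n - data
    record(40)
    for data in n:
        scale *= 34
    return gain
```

Transformed code:
def main(n, data):
    n = []
    for g in gain:
        if gain >= g:
            n.append(h % g)
    if scale > 13:
        h = h - 24
        scale = 14 + scale - 37
    scale = 40 < scale
    data = 10 // h - 5 % h
    data = data - (n - data)
    record(40)
    for data in n:
        scale = scale * 34
    return gain

n.append(h % g)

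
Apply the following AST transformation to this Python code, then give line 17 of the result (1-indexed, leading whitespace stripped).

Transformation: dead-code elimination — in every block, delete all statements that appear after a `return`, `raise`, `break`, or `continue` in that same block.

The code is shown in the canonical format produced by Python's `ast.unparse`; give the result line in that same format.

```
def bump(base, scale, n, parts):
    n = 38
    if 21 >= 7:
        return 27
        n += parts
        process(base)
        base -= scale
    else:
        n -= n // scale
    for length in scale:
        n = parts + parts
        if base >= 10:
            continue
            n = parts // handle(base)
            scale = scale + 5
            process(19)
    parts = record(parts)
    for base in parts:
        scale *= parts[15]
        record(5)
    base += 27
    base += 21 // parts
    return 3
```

Transformed code:
def bump(base, scale, n, parts):
    n = 38
    if 21 >= 7:
        return 27
    else:
        n -= n // scale
    for length in scale:
        n = parts + parts
        if base >= 10:
            continue
    parts = record(parts)
    for base in parts:
        scale *= parts[15]
        record(5)
    base += 27
    base += 21 // parts
    return 3

return 3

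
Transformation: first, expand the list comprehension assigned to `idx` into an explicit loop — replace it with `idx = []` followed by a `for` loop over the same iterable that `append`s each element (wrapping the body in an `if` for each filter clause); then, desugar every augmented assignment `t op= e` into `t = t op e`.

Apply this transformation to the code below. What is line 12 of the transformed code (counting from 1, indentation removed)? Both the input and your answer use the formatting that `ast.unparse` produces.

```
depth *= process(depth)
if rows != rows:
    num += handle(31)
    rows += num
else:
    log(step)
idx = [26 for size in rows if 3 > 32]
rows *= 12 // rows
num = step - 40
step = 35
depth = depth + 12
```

Transformed code:
depth = depth * process(depth)
if rows != rows:
    num = num + handle(31)
    rows = rows + num
else:
    log(step)
idx = []
for size in rows:
    if 3 > 32:
        idx.append(26)
rows = rows * (12 // rows)
num = step - 40
step = 35
depth = depth + 12

num = step - 40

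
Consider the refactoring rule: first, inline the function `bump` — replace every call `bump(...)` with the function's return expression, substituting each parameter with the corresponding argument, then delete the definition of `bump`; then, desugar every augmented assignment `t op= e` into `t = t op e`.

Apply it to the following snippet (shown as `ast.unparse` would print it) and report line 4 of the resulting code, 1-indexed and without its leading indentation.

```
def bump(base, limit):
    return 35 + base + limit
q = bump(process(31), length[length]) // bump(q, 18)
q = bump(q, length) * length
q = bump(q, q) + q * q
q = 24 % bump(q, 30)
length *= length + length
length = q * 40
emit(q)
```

Transformed code:
q = (35 + process(31) + length[length]) // (35 + q + 18)
q = (35 + q + length) * length
q = 35 + q + q + q * q
q = 24 % (35 + q + 30)
length = length * (length + length)
length = q * 40
emit(q)

q = 24 % (35 + q + 30)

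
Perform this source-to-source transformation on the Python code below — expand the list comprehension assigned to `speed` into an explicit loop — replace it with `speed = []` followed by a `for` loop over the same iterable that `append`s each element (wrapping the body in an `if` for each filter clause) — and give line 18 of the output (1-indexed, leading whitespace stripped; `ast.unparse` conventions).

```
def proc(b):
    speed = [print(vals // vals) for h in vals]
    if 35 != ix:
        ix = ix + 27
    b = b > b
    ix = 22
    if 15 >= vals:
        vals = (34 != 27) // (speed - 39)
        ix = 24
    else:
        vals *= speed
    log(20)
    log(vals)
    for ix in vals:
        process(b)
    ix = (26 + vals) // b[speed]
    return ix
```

Transformed code:
def proc(b):
    speed = []
    for h in vals:
        speed.append(print(vals // vals))
    if 35 != ix:
        ix = ix + 27
    b = b > b
    ix = 22
    if 15 >= vals:
        vals = (34 != 27) // (speed - 39)
        ix = 24
    else:
        vals *= speed
    log(20)
    log(vals)
    for ix in vals:
        process(b)
    ix = (26 + vals) // b[speed]
    return ix

ix = (26 + vals) // b[speed]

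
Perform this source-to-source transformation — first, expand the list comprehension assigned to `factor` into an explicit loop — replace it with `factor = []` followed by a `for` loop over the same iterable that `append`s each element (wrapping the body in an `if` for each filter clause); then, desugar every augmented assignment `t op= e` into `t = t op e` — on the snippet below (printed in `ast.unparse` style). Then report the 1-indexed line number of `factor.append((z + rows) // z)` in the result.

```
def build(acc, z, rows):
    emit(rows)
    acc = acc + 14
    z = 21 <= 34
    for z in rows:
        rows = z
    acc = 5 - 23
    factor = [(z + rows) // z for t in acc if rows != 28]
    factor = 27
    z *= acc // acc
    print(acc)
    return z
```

Transformed code:
def build(acc, z, rows):
    emit(rows)
    acc = acc + 14
    z = 21 <= 34
    for z in rows:
        rows = z
    acc = 5 - 23
    factor = []
    for t in acc:
        if rows != 28:
            factor.append((z + rows) // z)
    factor = 27
    z = z * (acc // acc)
    print(acc)
    return z

11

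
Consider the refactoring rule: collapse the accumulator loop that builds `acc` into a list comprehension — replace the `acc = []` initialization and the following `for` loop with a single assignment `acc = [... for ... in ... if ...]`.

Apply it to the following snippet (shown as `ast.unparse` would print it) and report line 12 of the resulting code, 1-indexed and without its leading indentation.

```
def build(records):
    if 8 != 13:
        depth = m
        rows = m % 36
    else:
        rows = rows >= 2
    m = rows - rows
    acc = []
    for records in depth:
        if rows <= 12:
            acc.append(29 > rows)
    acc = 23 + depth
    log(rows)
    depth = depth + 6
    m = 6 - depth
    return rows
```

m = 6 - depth

Transformed code:
def build(records):
    if 8 != 13:
        depth = m
        rows = m % 36
    else:
        rows = rows >= 2
    m = rows - rows
    acc = [29 > rows for records in depth if rows <= 12]
    acc = 23 + depth
    log(rows)
    depth = depth + 6
    m = 6 - depth
    return rows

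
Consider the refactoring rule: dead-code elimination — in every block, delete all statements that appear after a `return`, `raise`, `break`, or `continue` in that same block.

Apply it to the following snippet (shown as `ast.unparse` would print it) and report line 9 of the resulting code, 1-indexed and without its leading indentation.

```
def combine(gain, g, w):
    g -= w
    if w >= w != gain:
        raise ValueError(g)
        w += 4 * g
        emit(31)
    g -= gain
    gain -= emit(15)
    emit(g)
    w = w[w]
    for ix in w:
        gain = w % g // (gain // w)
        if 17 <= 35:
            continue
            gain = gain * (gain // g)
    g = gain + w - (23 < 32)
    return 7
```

for ix in w:

Transformed code:
def combine(gain, g, w):
    g -= w
    if w >= w != gain:
        raise ValueError(g)
    g -= gain
    gain -= emit(15)
    emit(g)
    w = w[w]
    for ix in w:
        gain = w % g // (gain // w)
        if 17 <= 35:
            continue
    g = gain + w - (23 < 32)
    return 7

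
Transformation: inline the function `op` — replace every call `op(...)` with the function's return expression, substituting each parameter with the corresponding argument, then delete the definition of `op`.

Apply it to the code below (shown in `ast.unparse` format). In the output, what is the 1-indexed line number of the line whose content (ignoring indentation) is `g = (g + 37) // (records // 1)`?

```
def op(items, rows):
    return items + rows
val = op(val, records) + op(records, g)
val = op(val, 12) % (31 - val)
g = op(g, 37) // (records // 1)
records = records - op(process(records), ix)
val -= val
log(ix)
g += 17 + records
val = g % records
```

3

Transformed code:
val = val + records + (records + g)
val = (val + 12) % (31 - val)
g = (g + 37) // (records // 1)
records = records - (process(records) + ix)
val -= val
log(ix)
g += 17 + records
val = g % records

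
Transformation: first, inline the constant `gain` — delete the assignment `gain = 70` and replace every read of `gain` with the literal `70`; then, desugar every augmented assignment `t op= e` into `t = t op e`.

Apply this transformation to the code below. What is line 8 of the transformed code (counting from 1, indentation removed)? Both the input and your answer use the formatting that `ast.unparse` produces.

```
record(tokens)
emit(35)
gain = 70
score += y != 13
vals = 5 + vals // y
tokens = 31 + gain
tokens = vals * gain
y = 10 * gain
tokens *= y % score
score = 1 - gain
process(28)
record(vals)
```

tokens = tokens * (y % score)

Transformed code:
record(tokens)
emit(35)
score = score + (y != 13)
vals = 5 + vals // y
tokens = 31 + 70
tokens = vals * 70
y = 10 * 70
tokens = tokens * (y % score)
score = 1 - 70
process(28)
record(vals)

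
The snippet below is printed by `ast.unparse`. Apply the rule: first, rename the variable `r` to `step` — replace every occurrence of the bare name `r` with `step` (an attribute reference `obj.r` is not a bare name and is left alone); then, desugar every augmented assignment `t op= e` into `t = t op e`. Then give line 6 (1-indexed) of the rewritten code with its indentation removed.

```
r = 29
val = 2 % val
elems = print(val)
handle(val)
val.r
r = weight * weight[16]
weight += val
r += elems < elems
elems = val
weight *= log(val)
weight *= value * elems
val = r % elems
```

Transformed code:
step = 29
val = 2 % val
elems = print(val)
handle(val)
val.r
step = weight * weight[16]
weight = weight + val
step = step + (elems < elems)
elems = val
weight = weight * log(val)
weight = weight * (value * elems)
val = step % elems

step = weight * weight[16]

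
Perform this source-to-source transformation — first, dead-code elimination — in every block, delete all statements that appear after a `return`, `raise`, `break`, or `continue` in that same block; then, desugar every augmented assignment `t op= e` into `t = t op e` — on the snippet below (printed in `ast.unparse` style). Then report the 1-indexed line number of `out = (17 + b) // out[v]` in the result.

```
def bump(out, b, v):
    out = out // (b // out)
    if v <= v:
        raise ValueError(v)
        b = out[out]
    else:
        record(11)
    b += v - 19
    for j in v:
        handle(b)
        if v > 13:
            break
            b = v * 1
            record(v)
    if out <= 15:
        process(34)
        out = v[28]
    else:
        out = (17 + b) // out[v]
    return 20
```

Transformed code:
def bump(out, b, v):
    out = out // (b // out)
    if v <= v:
        raise ValueError(v)
    else:
        record(11)
    b = b + (v - 19)
    for j in v:
        handle(b)
        if v > 13:
            break
    if out <= 15:
        process(34)
        out = v[28]
    else:
        out = (17 + b) // out[v]
    return 20

16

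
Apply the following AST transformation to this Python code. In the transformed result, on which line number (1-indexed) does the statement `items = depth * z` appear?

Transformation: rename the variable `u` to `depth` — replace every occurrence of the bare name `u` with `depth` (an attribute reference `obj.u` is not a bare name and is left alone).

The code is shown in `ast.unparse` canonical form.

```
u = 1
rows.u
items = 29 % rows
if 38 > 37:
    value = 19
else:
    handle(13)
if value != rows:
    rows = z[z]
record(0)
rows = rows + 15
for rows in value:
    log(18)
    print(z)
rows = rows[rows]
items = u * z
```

Transformed code:
depth = 1
rows.u
items = 29 % rows
if 38 > 37:
    value = 19
else:
    handle(13)
if value != rows:
    rows = z[z]
record(0)
rows = rows + 15
for rows in value:
    log(18)
    print(z)
rows = rows[rows]
items = depth * z

16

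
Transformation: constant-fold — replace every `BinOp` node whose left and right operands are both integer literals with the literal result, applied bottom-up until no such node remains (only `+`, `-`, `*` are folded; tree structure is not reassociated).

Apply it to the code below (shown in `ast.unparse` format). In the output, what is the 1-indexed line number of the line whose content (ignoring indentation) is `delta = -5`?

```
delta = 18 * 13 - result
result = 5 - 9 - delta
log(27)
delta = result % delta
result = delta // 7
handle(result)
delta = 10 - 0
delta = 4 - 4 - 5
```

8

Transformed code:
delta = 234 - result
result = -4 - delta
log(27)
delta = result % delta
result = delta // 7
handle(result)
delta = 10
delta = -5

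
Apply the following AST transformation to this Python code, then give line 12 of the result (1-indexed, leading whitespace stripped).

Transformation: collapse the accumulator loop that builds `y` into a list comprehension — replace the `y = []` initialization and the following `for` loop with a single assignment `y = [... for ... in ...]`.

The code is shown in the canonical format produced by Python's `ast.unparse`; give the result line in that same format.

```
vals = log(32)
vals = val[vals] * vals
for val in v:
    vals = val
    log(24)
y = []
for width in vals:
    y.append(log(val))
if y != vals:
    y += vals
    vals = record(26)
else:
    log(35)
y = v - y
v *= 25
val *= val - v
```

Transformed code:
vals = log(32)
vals = val[vals] * vals
for val in v:
    vals = val
    log(24)
y = [log(val) for width in vals]
if y != vals:
    y += vals
    vals = record(26)
else:
    log(35)
y = v - y
v *= 25
val *= val - v

y = v - y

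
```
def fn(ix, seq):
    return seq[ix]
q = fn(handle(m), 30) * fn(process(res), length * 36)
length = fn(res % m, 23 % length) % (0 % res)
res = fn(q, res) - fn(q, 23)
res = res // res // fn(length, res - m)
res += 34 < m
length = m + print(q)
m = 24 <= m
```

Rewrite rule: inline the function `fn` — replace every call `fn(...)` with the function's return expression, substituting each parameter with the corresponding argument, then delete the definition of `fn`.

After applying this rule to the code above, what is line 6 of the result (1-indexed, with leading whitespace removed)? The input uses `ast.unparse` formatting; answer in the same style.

length = m + print(q)

Transformed code:
q = 30[handle(m)] * (length * 36)[process(res)]
length = (23 % length)[res % m] % (0 % res)
res = res[q] - 23[q]
res = res // res // (res - m)[length]
res += 34 < m
length = m + print(q)
m = 24 <= m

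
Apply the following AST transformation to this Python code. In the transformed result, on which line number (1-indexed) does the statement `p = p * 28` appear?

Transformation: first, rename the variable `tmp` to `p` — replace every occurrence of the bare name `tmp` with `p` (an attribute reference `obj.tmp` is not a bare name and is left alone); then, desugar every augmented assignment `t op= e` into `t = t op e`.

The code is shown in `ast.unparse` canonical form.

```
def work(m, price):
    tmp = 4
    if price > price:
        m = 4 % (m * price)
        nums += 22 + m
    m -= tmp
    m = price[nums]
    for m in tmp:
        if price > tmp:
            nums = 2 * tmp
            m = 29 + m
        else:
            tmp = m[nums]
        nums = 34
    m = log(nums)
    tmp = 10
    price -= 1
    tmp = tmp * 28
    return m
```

Transformed code:
def work(m, price):
    p = 4
    if price > price:
        m = 4 % (m * price)
        nums = nums + (22 + m)
    m = m - p
    m = price[nums]
    for m in p:
        if price > p:
            nums = 2 * p
            m = 29 + m
        else:
            p = m[nums]
        nums = 34
    m = log(nums)
    p = 10
    price = price - 1
    p = p * 28
    return m

18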